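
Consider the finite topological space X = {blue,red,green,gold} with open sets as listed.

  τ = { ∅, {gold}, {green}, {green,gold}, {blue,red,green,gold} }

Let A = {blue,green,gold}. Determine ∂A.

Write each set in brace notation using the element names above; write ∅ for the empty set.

interior: largest open inside A is {green,gold} (from ∅, {gold}, {green}, {green,gold})
cl via duality: int({red}) = ∅, so X∖∅ = {blue,red,green,gold}
cl∖int = {blue,red}

{blue,red}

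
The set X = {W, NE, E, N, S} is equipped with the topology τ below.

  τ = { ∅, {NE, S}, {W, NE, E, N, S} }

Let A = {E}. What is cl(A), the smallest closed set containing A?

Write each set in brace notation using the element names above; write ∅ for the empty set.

X∖A={W, NE, N, S}, int(X∖A)={NE, S}, hence cl(A)={W, E, N}

{W, E, N}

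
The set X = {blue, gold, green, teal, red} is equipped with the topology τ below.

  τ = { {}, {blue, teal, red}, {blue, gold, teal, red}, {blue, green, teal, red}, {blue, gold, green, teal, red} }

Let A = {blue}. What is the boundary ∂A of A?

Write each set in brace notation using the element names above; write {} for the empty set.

opens ⊆ A: {}; union → int = {}
complement {gold, green, teal, red}; its interior {}; cl(A) = X∖{} = {blue, gold, green, teal, red}
boundary = {blue, gold, green, teal, red} ∖ {} = {blue, gold, green, teal, red}

{blue, gold, green, teal, red}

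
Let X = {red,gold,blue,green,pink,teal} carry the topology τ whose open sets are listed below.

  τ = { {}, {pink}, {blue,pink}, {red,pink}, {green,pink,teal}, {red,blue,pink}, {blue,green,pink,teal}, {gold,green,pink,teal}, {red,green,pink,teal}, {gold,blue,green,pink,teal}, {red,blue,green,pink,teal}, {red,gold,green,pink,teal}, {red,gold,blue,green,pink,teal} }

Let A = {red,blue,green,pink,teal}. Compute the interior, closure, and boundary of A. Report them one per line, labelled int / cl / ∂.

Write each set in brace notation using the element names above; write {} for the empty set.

opens ⊆ A: {}, {pink}, {blue,pink}, {red,pink}, {green,pink,teal}, {red,blue,pink}, {red,green,pink,teal}, {blue,green,pink,teal}, {red,blue,green,pink,teal}; union → int = {red,blue,green,pink,teal}
complement {gold}; its interior {}; cl(A) = X∖{} = {red,gold,blue,green,pink,teal}
boundary = {red,gold,blue,green,pink,teal} ∖ {red,blue,green,pink,teal} = {gold}

int(A) = {red,blue,green,pink,teal}
cl(A)  = {red,gold,blue,green,pink,teal}
∂A     = {gold}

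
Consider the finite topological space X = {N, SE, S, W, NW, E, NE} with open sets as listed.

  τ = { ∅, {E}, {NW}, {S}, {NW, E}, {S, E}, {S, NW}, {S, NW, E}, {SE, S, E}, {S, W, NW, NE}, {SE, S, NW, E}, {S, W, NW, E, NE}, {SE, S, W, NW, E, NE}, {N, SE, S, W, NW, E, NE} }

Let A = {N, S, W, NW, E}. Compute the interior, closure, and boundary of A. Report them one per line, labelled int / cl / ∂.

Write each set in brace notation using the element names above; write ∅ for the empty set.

int(A) = {S, NW, E}
cl(A)  = {N, SE, S, W, NW, E, NE}
∂A     = {N, SE, W, NE}

opens ⊆ A: ∅, {S}, {NW}, {E}, {NW, E}, {S, NW}, {S, E}, {S, NW, E}; union → int = {S, NW, E}
complement {SE, NE}; its interior ∅; cl(A) = X∖∅ = {N, SE, S, W, NW, E, NE}
boundary = {N, SE, S, W, NW, E, NE} ∖ {S, NW, E} = {N, SE, W, NE}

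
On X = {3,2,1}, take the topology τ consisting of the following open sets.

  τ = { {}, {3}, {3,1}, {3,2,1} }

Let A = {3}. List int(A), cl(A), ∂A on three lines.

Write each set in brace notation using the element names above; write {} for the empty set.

interior: largest open inside A is {3} (from {}, {3})
cl via duality: int({2,1}) = {}, so X∖{} = {3,2,1}
cl∖int = {2,1}

int(A) = {3}
cl(A)  = {3,2,1}
∂A     = {2,1}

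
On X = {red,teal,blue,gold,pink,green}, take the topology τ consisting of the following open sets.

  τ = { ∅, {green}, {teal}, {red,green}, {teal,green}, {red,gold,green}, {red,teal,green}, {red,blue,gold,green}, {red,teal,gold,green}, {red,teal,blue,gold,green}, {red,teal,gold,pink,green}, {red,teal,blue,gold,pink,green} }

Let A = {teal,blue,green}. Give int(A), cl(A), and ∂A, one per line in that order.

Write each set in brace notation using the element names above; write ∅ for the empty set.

interior: largest open inside A is {teal,green} (from ∅, {teal}, {green}, {teal,green})
cl via duality: int({red,gold,pink}) = ∅, so X∖∅ = {red,teal,blue,gold,pink,green}
cl∖int = {red,blue,gold,pink}

int(A) = {teal,green}
cl(A)  = {red,teal,blue,gold,pink,green}
∂A     = {red,blue,gold,pink}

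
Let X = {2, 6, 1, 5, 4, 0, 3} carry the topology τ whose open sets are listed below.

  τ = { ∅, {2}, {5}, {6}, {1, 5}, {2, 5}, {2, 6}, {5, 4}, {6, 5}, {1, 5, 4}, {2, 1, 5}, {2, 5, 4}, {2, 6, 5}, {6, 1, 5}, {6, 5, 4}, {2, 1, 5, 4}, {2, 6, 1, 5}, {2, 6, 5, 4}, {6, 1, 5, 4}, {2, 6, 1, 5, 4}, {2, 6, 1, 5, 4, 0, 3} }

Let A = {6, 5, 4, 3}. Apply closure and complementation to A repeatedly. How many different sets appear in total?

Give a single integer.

8

complement {2, 1, 0}; its interior {2}; cl(A) = X∖{2} = {6, 1, 5, 4, 0, 3}
With k = closure, c = complement:
  1. A     = {6, 5, 4, 3}
  2. kA    = {6, 1, 5, 4, 0, 3}
  3. cA    = {2, 1, 0}
  4. ckA   = {2}
  5. kcA   = {2, 1, 0, 3}
  6. kckA  = {2, 0, 3}
  7. ckcA  = {6, 5, 4}
  8. ckckA = {6, 1, 5, 4}
k, c of each give nothing new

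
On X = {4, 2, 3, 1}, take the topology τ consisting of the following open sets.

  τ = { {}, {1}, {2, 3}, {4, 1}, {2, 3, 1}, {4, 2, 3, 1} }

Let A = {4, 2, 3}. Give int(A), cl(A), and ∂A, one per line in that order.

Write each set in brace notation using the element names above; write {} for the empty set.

opens ⊆ A: {}, {2, 3}; union → int = {2, 3}
complement {1}; its interior {1}; cl(A) = X∖{1} = {4, 2, 3}
boundary = {4, 2, 3} ∖ {2, 3} = {4}

int(A) = {2, 3}
cl(A)  = {4, 2, 3}
∂A     = {4}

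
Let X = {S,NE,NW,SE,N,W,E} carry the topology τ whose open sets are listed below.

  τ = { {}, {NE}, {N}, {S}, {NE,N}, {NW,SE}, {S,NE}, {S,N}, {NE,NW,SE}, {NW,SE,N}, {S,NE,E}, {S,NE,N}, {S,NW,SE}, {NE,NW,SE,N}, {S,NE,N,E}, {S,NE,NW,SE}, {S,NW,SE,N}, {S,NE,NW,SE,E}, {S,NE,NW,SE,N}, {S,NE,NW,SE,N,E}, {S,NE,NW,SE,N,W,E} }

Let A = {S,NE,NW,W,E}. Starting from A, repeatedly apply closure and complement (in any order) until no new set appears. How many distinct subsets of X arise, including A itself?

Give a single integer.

10

complement {SE,N}; its interior {N}; cl(A) = X∖{N} = {S,NE,NW,SE,W,E}
With k = closure, c = complement:
  1. A     = {S,NE,NW,W,E}
  2. kA    = {S,NE,NW,SE,W,E}
  3. cA    = {SE,N}
  4. ckA   = {N}
  5. kcA   = {NW,SE,N,W}
  6. kckA  = {N,W}
  7. ckcA  = {S,NE,E}
  8. ckckA = {S,NE,NW,SE,E}
  9. kckcA = {S,NE,W,E}
  10. ckckcA = {NW,SE,N}
k, c of each give nothing new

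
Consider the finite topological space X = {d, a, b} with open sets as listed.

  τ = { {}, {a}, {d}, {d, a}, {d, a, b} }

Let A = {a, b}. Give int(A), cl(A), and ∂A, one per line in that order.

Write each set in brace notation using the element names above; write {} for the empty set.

int(A) = {a}
cl(A)  = {a, b}
∂A     = {b}

opens ⊆ A: {}, {a}; union → int = {a}
complement {d}; its interior {d}; cl(A) = X∖{d} = {a, b}
boundary = {a, b} ∖ {a} = {b}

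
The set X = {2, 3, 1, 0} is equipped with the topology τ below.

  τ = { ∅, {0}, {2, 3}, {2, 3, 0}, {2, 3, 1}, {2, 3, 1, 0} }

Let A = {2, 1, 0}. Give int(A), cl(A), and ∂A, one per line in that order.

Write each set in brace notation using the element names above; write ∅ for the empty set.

opens ⊆ A: ∅, {0}; union → int = {0}
complement {3}; its interior ∅; cl(A) = X∖∅ = {2, 3, 1, 0}
boundary = {2, 3, 1, 0} ∖ {0} = {2, 3, 1}

int(A) = {0}
cl(A)  = {2, 3, 1, 0}
∂A     = {2, 3, 1}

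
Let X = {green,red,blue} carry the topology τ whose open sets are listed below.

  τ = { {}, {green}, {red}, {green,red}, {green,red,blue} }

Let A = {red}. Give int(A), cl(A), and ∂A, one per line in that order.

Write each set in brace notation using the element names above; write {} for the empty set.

interior: largest open inside A is {red} (from {}, {red})
cl via duality: int({green,blue}) = {green}, so X∖{green} = {red,blue}
cl∖int = {blue}

int(A) = {red}
cl(A)  = {red,blue}
∂A     = {blue}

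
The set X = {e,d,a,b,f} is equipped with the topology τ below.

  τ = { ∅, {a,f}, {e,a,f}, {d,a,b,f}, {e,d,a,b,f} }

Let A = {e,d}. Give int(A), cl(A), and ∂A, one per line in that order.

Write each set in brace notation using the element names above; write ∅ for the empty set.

interior: largest open inside A is ∅ (from ∅)
cl via duality: int({a,b,f}) = {a,f}, so X∖{a,f} = {e,d,b}
cl∖int = {e,d,b}

int(A) = ∅
cl(A)  = {e,d,b}
∂A     = {e,d,b}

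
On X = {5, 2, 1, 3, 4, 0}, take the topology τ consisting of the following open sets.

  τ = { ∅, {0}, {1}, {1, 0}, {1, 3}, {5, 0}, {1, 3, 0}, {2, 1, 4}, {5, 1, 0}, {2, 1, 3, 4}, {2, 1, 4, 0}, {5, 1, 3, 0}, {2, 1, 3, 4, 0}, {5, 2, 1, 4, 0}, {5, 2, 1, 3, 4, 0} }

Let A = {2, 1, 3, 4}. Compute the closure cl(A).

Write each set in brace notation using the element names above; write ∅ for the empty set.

{2, 1, 3, 4}

closure: X∖int(X∖A) = X∖{5, 0} = {2, 1, 3, 4}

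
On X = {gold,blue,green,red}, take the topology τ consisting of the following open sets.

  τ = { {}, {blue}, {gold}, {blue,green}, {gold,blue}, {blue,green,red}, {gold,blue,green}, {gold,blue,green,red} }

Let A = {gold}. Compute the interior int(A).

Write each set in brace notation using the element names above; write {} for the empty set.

U open, U⊆A: {}, {gold}. int(A) = ⋃ = {gold}

{gold}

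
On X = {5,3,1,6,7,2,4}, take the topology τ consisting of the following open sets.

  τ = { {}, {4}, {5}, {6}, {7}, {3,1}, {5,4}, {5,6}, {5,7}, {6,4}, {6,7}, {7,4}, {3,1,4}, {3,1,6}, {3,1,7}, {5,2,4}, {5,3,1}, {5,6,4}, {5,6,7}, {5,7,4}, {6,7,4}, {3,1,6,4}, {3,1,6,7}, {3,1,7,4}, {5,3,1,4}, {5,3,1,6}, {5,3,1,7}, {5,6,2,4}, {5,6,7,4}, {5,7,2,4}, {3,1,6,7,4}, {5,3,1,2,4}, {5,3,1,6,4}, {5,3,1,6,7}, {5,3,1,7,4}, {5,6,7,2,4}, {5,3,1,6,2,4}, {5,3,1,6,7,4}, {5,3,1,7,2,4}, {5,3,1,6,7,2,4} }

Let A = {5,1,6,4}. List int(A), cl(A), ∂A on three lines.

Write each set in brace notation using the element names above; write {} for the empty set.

interior: largest open inside A is {5,6,4} (from {}, {6}, {4}, {5}, {5,4}, {5,6}, {6,4}, {5,6,4})
cl via duality: int({3,7,2}) = {7}, so X∖{7} = {5,3,1,6,2,4}
cl∖int = {3,1,2}

int(A) = {5,6,4}
cl(A)  = {5,3,1,6,2,4}
∂A     = {3,1,2}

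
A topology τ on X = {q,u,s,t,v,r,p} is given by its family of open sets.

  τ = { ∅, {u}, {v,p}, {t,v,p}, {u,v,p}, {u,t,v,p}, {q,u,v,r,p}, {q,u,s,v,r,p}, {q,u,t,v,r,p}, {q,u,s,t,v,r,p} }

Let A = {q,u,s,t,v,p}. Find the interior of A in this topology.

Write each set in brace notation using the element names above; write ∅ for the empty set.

U open, U⊆A: ∅, {u}, {v,p}, {u,v,p}, {t,v,p}, {u,t,v,p}. int(A) = ⋃ = {u,t,v,p}

{u,t,v,p}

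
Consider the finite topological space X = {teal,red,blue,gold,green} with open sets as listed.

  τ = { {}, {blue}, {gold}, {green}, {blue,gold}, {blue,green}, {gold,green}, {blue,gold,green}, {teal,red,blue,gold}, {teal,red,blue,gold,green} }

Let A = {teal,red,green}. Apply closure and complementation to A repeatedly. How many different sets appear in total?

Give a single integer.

closure: X∖int(X∖A) = X∖{blue,gold} = {teal,red,green}
Let k=closure and c=complement:
  1. A     = {teal,red,green}
  2. cA    = {blue,gold}
  3. kcA   = {teal,red,blue,gold}
  4. ckcA  = {green}
— saturated at 4

4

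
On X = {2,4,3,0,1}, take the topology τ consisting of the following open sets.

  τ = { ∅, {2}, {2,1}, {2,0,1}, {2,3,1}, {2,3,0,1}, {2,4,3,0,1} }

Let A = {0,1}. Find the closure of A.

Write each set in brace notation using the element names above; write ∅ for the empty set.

{4,3,0,1}

closure: X∖int(X∖A) = X∖{2} = {4,3,0,1}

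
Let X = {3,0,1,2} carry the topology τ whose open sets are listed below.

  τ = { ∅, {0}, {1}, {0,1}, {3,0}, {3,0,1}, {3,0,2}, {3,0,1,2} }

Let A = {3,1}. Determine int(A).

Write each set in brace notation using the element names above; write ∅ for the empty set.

opens ⊆ A: ∅, {1}; union → int = {1}

{1}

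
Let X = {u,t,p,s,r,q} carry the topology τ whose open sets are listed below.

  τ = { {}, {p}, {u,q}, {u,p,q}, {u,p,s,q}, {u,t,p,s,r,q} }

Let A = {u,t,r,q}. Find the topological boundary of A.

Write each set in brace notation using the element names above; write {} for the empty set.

{t,s,r}

opens ⊆ A: {}, {u,q}; union → int = {u,q}
complement {p,s}; its interior {p}; cl(A) = X∖{p} = {u,t,s,r,q}
boundary = {u,t,s,r,q} ∖ {u,q} = {t,s,r}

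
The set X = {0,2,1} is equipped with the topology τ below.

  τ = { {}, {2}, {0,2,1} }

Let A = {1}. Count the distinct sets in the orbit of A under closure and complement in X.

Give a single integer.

X∖A={0,2}, int(X∖A)={2}, hence cl(A)={0,1}
Orbit (k=closure, c=complement):
  1. A     = {1}
  2. kA    = {0,1}
  3. cA    = {0,2}
  4. ckA   = {2}
  5. kcA   = {0,2,1}
  6. ckcA  = {}
(closed under both — stop)

6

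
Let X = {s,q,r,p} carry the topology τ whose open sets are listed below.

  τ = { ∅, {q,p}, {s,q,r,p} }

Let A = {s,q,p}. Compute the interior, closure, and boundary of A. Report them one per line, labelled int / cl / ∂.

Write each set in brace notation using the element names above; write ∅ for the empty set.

open subsets of A: ∅, {q,p}; so int(A) = {q,p}
closure: X∖int(X∖A) = X∖∅ = {s,q,r,p}
∂A = {s,q,r,p} minus {q,p} = {s,r}

int(A) = {q,p}
cl(A)  = {s,q,r,p}
∂A     = {s,r}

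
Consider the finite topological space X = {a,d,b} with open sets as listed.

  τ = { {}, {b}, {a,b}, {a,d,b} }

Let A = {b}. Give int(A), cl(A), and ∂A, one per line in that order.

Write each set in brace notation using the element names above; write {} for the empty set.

interior: largest open inside A is {b} (from {}, {b})
cl via duality: int({a,d}) = {}, so X∖{} = {a,d,b}
cl∖int = {a,d}

int(A) = {b}
cl(A)  = {a,d,b}
∂A     = {a,d}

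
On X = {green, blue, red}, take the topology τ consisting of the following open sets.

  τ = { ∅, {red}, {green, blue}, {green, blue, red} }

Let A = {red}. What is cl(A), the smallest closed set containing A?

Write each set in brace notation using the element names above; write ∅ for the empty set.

{red}

complement {green, blue}; its interior {green, blue}; cl(A) = X∖{green, blue} = {red}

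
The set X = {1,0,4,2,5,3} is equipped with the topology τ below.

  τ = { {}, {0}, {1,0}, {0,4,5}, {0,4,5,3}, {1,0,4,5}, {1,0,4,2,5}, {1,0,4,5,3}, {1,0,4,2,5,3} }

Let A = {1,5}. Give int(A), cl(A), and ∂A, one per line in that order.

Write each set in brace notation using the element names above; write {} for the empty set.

open subsets of A: {}; so int(A) = {}
closure: X∖int(X∖A) = X∖{0} = {1,4,2,5,3}
∂A = {1,4,2,5,3} minus {} = {1,4,2,5,3}

int(A) = {}
cl(A)  = {1,4,2,5,3}
∂A     = {1,4,2,5,3}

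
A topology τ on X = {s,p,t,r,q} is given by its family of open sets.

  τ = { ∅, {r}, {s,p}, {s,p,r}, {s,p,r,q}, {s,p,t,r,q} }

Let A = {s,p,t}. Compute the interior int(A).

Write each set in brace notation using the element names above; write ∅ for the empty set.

interior: largest open inside A is {s,p} (from ∅, {s,p})

{s,p}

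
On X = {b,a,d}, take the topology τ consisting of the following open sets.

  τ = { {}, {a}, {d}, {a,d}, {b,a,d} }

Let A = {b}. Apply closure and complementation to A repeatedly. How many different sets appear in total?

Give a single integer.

4

X∖A={a,d}, int(X∖A)={a,d}, hence cl(A)={b}
Orbit (k=closure, c=complement):
  1. A     = {b}
  2. cA    = {a,d}
  3. kcA   = {b,a,d}
  4. ckcA  = {}
(closed under both — stop)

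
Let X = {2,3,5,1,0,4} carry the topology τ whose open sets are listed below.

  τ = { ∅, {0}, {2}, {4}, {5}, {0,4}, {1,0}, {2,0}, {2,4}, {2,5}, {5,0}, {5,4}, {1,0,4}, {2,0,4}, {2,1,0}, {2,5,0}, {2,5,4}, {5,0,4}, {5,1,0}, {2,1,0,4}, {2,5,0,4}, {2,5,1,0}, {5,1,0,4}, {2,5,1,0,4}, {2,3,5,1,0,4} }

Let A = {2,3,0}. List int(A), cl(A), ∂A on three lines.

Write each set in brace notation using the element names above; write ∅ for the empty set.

interior: largest open inside A is {2,0} (from ∅, {0}, {2}, {2,0})
cl via duality: int({5,1,4}) = {5,4}, so X∖{5,4} = {2,3,1,0}
cl∖int = {3,1}

int(A) = {2,0}
cl(A)  = {2,3,1,0}
∂A     = {3,1}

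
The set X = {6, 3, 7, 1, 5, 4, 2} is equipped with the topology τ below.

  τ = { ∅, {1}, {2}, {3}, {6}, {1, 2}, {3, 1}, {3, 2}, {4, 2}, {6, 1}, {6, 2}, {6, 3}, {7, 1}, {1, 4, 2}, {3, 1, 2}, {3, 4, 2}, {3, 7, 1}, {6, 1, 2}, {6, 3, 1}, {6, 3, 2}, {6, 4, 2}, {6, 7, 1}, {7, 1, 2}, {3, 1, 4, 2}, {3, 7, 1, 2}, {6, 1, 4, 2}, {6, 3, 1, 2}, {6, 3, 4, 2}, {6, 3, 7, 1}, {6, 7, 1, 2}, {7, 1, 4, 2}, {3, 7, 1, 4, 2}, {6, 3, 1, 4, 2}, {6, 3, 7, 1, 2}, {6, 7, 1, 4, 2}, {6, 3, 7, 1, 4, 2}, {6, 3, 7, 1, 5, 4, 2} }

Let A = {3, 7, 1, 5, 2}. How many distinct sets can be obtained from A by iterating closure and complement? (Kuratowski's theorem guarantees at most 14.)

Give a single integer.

closure: X∖int(X∖A) = X∖{6} = {3, 7, 1, 5, 4, 2}
Let k=closure and c=complement:
  1. A     = {3, 7, 1, 5, 2}
  2. kA    = {3, 7, 1, 5, 4, 2}
  3. cA    = {6, 4}
  4. ckA   = {6}
  5. kcA   = {6, 5, 4}
  6. kckA  = {6, 5}
  7. ckcA  = {3, 7, 1, 2}
  8. ckckA = {3, 7, 1, 4, 2}
— saturated at 8

8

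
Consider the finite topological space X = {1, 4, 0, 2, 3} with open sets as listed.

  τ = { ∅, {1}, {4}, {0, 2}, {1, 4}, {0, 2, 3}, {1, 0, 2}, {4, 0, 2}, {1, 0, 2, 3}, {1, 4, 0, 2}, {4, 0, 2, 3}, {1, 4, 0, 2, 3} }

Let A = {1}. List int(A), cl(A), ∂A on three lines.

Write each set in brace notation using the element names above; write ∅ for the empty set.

int(A) = {1}
cl(A)  = {1}
∂A     = ∅

open subsets of A: ∅, {1}; so int(A) = {1}
closure: X∖int(X∖A) = X∖{4, 0, 2, 3} = {1}
∂A = {1} minus {1} = ∅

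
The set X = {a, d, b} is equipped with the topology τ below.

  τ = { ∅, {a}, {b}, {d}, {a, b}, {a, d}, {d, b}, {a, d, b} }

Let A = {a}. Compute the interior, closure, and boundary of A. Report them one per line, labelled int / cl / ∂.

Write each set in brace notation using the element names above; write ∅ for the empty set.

int(A) = {a}
cl(A)  = {a}
∂A     = ∅

U open, U⊆A: ∅, {a}. int(A) = ⋃ = {a}
X∖A={d, b}, int(X∖A)={d, b}, hence cl(A)={a}
∂A: remove int from cl → ∅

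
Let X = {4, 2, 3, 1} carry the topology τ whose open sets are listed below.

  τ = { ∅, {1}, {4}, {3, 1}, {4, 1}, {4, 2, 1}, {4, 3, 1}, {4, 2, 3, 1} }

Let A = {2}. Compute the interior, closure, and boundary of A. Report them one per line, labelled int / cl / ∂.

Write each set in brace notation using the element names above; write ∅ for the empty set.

int(A) = ∅
cl(A)  = {2}
∂A     = {2}

open subsets of A: ∅; so int(A) = ∅
closure: X∖int(X∖A) = X∖{4, 3, 1} = {2}
∂A = {2} minus ∅ = {2}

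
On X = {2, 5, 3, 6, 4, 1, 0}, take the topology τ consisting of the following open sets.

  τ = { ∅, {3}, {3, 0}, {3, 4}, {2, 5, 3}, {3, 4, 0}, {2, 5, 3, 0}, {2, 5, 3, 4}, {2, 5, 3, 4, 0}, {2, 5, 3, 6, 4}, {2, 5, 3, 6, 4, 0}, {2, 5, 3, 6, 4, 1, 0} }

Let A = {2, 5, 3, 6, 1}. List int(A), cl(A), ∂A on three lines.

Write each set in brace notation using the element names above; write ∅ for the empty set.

U open, U⊆A: ∅, {3}, {2, 5, 3}. int(A) = ⋃ = {2, 5, 3}
X∖A={4, 0}, int(X∖A)=∅, hence cl(A)={2, 5, 3, 6, 4, 1, 0}
∂A: remove int from cl → {6, 4, 1, 0}

int(A) = {2, 5, 3}
cl(A)  = {2, 5, 3, 6, 4, 1, 0}
∂A     = {6, 4, 1, 0}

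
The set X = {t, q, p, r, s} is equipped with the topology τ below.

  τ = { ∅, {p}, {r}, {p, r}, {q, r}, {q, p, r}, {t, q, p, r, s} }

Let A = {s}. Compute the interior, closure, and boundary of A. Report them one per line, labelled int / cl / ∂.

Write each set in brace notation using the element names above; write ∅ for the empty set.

int(A) = ∅
cl(A)  = {t, s}
∂A     = {t, s}

interior: largest open inside A is ∅ (from ∅)
cl via duality: int({t, q, p, r}) = {q, p, r}, so X∖{q, p, r} = {t, s}
cl∖int = {t, s}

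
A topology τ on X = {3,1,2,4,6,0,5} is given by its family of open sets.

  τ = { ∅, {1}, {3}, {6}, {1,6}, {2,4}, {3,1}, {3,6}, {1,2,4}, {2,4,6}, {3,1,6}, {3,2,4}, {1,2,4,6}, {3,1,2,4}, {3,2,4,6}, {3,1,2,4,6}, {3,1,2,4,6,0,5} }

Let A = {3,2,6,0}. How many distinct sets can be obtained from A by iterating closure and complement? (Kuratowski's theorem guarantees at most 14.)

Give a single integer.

10

X∖A={1,4,5}, int(X∖A)={1}, hence cl(A)={3,2,4,6,0,5}
Orbit (k=closure, c=complement):
  1. A     = {3,2,6,0}
  2. kA    = {3,2,4,6,0,5}
  3. cA    = {1,4,5}
  4. ckA   = {1}
  5. kcA   = {1,2,4,0,5}
  6. kckA  = {1,0,5}
  7. ckcA  = {3,6}
  8. ckckA = {3,2,4,6}
  9. kckcA = {3,6,0,5}
  10. ckckcA = {1,2,4}
(closed under both — stop)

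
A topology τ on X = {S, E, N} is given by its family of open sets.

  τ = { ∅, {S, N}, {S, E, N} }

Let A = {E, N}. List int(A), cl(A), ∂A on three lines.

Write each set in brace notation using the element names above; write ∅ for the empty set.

U open, U⊆A: ∅. int(A) = ⋃ = ∅
X∖A={S}, int(X∖A)=∅, hence cl(A)={S, E, N}
∂A: remove int from cl → {S, E, N}

int(A) = ∅
cl(A)  = {S, E, N}
∂A     = {S, E, N}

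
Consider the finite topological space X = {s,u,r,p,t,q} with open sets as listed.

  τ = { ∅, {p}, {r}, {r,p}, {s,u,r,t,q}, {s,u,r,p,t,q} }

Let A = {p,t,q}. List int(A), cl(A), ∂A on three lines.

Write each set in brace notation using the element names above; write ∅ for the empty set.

int(A) = {p}
cl(A)  = {s,u,p,t,q}
∂A     = {s,u,t,q}

interior: largest open inside A is {p} (from ∅, {p})
cl via duality: int({s,u,r}) = {r}, so X∖{r} = {s,u,p,t,q}
cl∖int = {s,u,t,q}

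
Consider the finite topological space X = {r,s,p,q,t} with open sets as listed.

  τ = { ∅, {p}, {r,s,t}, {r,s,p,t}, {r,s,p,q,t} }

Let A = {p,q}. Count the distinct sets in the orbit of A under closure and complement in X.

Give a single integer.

complement {r,s,t}; its interior {r,s,t}; cl(A) = X∖{r,s,t} = {p,q}
With k = closure, c = complement:
  1. A     = {p,q}
  2. cA    = {r,s,t}
  3. kcA   = {r,s,q,t}
  4. ckcA  = {p}
k, c of each give nothing new

4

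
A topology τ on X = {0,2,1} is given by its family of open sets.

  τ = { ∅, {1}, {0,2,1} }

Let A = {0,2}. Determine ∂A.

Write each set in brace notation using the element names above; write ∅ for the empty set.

{0,2}

opens ⊆ A: ∅; union → int = ∅
complement {1}; its interior {1}; cl(A) = X∖{1} = {0,2}
boundary = {0,2} ∖ ∅ = {0,2}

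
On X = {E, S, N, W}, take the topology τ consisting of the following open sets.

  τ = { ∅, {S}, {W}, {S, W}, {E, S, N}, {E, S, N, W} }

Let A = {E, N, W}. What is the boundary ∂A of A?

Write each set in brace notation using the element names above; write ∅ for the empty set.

{E, N}

U open, U⊆A: ∅, {W}. int(A) = ⋃ = {W}
X∖A={S}, int(X∖A)={S}, hence cl(A)={E, N, W}
∂A: remove int from cl → {E, N}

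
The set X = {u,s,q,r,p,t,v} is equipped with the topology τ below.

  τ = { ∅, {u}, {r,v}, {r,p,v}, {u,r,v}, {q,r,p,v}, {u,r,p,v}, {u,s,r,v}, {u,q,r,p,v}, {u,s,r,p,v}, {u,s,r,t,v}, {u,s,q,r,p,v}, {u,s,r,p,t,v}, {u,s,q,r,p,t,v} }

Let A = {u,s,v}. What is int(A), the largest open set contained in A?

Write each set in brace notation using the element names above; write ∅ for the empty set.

U open, U⊆A: ∅, {u}. int(A) = ⋃ = {u}

{u}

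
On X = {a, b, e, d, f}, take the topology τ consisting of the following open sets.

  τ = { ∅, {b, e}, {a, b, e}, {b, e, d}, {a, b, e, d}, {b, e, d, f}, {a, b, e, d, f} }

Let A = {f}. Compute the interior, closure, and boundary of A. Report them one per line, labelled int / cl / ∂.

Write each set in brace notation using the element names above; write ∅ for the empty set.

int(A) = ∅
cl(A)  = {f}
∂A     = {f}

opens ⊆ A: ∅; union → int = ∅
complement {a, b, e, d}; its interior {a, b, e, d}; cl(A) = X∖{a, b, e, d} = {f}
boundary = {f} ∖ ∅ = {f}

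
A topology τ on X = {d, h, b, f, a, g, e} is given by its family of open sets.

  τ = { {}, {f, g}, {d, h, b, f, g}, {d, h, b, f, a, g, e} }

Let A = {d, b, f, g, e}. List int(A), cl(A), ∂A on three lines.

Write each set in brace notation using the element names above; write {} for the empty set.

U open, U⊆A: {}, {f, g}. int(A) = ⋃ = {f, g}
X∖A={h, a}, int(X∖A)={}, hence cl(A)={d, h, b, f, a, g, e}
∂A: remove int from cl → {d, h, b, a, e}

int(A) = {f, g}
cl(A)  = {d, h, b, f, a, g, e}
∂A     = {d, h, b, a, e}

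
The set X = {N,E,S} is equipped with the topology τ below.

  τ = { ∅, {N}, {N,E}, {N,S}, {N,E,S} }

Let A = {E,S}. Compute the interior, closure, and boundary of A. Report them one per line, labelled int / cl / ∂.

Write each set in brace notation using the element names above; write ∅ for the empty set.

interior: largest open inside A is ∅ (from ∅)
cl via duality: int({N}) = {N}, so X∖{N} = {E,S}
cl∖int = {E,S}

int(A) = ∅
cl(A)  = {E,S}
∂A     = {E,S}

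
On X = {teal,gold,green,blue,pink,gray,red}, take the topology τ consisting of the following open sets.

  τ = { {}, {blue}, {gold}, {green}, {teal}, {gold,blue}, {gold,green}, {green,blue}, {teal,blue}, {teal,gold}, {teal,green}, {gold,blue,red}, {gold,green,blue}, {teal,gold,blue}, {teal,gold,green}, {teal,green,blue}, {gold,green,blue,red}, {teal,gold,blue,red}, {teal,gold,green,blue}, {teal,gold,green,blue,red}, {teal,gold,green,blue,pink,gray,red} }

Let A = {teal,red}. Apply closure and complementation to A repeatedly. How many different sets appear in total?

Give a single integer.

8

closure: X∖int(X∖A) = X∖{gold,green,blue} = {teal,pink,gray,red}
Let k=closure and c=complement:
  1. A     = {teal,red}
  2. kA    = {teal,pink,gray,red}
  3. cA    = {gold,green,blue,pink,gray}
  4. ckA   = {gold,green,blue}
  5. kcA   = {gold,green,blue,pink,gray,red}
  6. ckcA  = {teal}
  7. kckcA = {teal,pink,gray}
  8. ckckcA = {gold,green,blue,red}
— saturated at 8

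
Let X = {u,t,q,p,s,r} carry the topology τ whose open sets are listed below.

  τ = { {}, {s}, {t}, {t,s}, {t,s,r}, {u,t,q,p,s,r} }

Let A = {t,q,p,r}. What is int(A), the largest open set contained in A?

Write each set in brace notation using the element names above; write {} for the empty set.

open subsets of A: {}, {t}; so int(A) = {t}

{t}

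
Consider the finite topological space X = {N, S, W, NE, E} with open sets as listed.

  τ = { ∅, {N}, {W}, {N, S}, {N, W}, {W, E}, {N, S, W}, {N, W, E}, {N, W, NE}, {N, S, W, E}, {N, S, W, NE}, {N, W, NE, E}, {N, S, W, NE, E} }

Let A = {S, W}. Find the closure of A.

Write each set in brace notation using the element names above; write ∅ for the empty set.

{S, W, NE, E}

closure: X∖int(X∖A) = X∖{N} = {S, W, NE, E}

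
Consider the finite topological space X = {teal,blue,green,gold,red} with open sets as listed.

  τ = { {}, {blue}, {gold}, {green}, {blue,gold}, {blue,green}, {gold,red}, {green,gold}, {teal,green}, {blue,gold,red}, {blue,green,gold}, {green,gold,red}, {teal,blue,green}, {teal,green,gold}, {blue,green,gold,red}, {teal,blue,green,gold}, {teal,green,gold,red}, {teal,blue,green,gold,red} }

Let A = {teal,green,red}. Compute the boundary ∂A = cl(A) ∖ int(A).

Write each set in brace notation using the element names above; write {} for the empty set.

U open, U⊆A: {}, {green}, {teal,green}. int(A) = ⋃ = {teal,green}
X∖A={blue,gold}, int(X∖A)={blue,gold}, hence cl(A)={teal,green,red}
∂A: remove int from cl → {red}

{red}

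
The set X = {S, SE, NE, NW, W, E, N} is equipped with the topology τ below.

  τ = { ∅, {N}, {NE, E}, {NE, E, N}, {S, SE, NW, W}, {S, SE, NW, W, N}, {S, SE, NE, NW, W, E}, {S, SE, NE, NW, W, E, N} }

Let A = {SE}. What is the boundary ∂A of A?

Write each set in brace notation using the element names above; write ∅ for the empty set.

open subsets of A: ∅; so int(A) = ∅
closure: X∖int(X∖A) = X∖{NE, E, N} = {S, SE, NW, W}
∂A = {S, SE, NW, W} minus ∅ = {S, SE, NW, W}

{S, SE, NW, W}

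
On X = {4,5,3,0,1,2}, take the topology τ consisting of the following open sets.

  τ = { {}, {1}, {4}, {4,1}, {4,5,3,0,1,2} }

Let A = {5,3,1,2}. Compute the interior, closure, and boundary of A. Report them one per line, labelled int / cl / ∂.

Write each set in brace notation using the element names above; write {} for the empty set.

U open, U⊆A: {}, {1}. int(A) = ⋃ = {1}
X∖A={4,0}, int(X∖A)={4}, hence cl(A)={5,3,0,1,2}
∂A: remove int from cl → {5,3,0,2}

int(A) = {1}
cl(A)  = {5,3,0,1,2}
∂A     = {5,3,0,2}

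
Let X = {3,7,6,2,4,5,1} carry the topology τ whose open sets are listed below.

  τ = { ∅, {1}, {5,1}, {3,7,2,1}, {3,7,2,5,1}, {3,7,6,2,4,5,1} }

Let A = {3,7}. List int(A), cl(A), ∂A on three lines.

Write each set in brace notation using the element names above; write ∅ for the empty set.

int(A) = ∅
cl(A)  = {3,7,6,2,4}
∂A     = {3,7,6,2,4}

open subsets of A: ∅; so int(A) = ∅
closure: X∖int(X∖A) = X∖{5,1} = {3,7,6,2,4}
∂A = {3,7,6,2,4} minus ∅ = {3,7,6,2,4}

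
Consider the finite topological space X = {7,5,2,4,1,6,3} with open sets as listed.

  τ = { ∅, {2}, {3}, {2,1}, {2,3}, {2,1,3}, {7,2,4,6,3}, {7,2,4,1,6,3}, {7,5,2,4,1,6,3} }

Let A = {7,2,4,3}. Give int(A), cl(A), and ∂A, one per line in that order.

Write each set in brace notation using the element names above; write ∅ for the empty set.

opens ⊆ A: ∅, {2}, {3}, {2,3}; union → int = {2,3}
complement {5,1,6}; its interior ∅; cl(A) = X∖∅ = {7,5,2,4,1,6,3}
boundary = {7,5,2,4,1,6,3} ∖ {2,3} = {7,5,4,1,6}

int(A) = {2,3}
cl(A)  = {7,5,2,4,1,6,3}
∂A     = {7,5,4,1,6}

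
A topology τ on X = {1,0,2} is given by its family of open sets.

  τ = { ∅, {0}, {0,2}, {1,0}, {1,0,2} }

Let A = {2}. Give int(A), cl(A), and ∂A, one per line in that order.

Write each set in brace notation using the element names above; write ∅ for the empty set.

U open, U⊆A: ∅. int(A) = ⋃ = ∅
X∖A={1,0}, int(X∖A)={1,0}, hence cl(A)={2}
∂A: remove int from cl → {2}

int(A) = ∅
cl(A)  = {2}
∂A     = {2}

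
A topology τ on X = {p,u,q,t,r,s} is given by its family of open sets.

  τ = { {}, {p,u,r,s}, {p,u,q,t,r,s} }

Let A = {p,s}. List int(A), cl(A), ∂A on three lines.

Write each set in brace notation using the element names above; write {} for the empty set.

interior: largest open inside A is {} (from {})
cl via duality: int({u,q,t,r}) = {}, so X∖{} = {p,u,q,t,r,s}
cl∖int = {p,u,q,t,r,s}

int(A) = {}
cl(A)  = {p,u,q,t,r,s}
∂A     = {p,u,q,t,r,s}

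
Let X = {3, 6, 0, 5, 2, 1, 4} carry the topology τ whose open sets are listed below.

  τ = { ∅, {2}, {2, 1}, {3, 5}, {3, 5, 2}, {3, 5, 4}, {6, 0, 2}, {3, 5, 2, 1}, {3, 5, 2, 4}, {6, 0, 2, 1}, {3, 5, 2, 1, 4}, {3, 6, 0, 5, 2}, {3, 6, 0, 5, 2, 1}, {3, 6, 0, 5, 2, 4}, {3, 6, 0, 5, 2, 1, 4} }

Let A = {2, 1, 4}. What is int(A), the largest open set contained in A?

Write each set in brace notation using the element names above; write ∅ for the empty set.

{2, 1}

interior: largest open inside A is {2, 1} (from ∅, {2}, {2, 1})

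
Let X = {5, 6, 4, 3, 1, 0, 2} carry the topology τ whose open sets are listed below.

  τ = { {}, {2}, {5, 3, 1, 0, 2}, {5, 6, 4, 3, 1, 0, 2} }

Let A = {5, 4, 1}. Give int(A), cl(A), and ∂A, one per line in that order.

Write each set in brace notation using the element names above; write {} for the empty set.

int(A) = {}
cl(A)  = {5, 6, 4, 3, 1, 0}
∂A     = {5, 6, 4, 3, 1, 0}

interior: largest open inside A is {} (from {})
cl via duality: int({6, 3, 0, 2}) = {2}, so X∖{2} = {5, 6, 4, 3, 1, 0}
cl∖int = {5, 6, 4, 3, 1, 0}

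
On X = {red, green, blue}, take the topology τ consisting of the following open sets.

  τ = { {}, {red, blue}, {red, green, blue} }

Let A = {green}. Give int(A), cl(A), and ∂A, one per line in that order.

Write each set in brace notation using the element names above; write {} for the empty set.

int(A) = {}
cl(A)  = {green}
∂A     = {green}

open subsets of A: {}; so int(A) = {}
closure: X∖int(X∖A) = X∖{red, blue} = {green}
∂A = {green} minus {} = {green}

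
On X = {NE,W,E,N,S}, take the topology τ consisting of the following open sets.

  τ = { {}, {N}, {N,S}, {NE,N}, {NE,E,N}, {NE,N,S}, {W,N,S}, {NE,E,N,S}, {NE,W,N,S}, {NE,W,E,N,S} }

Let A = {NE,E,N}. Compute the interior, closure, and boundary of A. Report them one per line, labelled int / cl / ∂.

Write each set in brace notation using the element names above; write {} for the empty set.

opens ⊆ A: {}, {N}, {NE,N}, {NE,E,N}; union → int = {NE,E,N}
complement {W,S}; its interior {}; cl(A) = X∖{} = {NE,W,E,N,S}
boundary = {NE,W,E,N,S} ∖ {NE,E,N} = {W,S}

int(A) = {NE,E,N}
cl(A)  = {NE,W,E,N,S}
∂A     = {W,S}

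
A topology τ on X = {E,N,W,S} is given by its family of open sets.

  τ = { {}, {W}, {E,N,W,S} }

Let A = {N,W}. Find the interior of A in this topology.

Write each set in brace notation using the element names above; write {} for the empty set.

U open, U⊆A: {}, {W}. int(A) = ⋃ = {W}

{W}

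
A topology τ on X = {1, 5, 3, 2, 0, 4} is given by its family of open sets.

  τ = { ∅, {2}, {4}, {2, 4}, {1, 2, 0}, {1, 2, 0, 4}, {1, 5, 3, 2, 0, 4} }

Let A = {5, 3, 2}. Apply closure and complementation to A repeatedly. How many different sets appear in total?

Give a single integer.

X∖A={1, 0, 4}, int(X∖A)={4}, hence cl(A)={1, 5, 3, 2, 0}
Orbit (k=closure, c=complement):
  1. A     = {5, 3, 2}
  2. kA    = {1, 5, 3, 2, 0}
  3. cA    = {1, 0, 4}
  4. ckA   = {4}
  5. kcA   = {1, 5, 3, 0, 4}
  6. kckA  = {5, 3, 4}
  7. ckcA  = {2}
  8. ckckA = {1, 2, 0}
(closed under both — stop)

8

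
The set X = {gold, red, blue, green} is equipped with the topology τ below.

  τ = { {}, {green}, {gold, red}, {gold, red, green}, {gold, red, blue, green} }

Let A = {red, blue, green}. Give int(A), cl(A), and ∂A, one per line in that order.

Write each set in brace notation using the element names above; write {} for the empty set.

interior: largest open inside A is {green} (from {}, {green})
cl via duality: int({gold}) = {}, so X∖{} = {gold, red, blue, green}
cl∖int = {gold, red, blue}

int(A) = {green}
cl(A)  = {gold, red, blue, green}
∂A     = {gold, red, blue}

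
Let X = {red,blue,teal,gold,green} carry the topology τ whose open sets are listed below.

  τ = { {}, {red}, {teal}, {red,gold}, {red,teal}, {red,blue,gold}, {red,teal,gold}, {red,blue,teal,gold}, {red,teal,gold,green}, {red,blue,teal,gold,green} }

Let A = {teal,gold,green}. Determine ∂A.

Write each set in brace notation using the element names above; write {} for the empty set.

U open, U⊆A: {}, {teal}. int(A) = ⋃ = {teal}
X∖A={red,blue}, int(X∖A)={red}, hence cl(A)={blue,teal,gold,green}
∂A: remove int from cl → {blue,gold,green}

{blue,gold,green}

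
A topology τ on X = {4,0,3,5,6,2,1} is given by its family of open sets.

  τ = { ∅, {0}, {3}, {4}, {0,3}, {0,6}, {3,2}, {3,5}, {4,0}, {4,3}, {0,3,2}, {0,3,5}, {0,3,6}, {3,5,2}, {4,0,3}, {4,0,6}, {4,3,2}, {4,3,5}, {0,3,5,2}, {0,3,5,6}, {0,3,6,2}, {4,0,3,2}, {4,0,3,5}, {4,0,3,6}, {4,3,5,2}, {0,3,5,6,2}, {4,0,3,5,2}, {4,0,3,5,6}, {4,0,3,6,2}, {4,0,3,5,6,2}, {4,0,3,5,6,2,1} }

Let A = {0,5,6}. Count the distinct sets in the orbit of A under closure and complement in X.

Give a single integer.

8

cl via duality: int({4,3,2,1}) = {4,3,2}, so X∖{4,3,2} = {0,5,6,1}
Write k for closure, c for complement:
  1. A     = {0,5,6}
  2. kA    = {0,5,6,1}
  3. cA    = {4,3,2,1}
  4. ckA   = {4,3,2}
  5. kcA   = {4,3,5,2,1}
  6. ckcA  = {0,6}
  7. kckcA = {0,6,1}
  8. ckckcA = {4,3,5,2}
applying k or c yields no new set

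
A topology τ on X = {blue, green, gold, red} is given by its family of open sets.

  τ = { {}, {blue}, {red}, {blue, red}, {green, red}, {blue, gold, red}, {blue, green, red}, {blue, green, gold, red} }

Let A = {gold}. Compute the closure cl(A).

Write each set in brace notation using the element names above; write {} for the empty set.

{gold}

X∖A={blue, green, red}, int(X∖A)={blue, green, red}, hence cl(A)={gold}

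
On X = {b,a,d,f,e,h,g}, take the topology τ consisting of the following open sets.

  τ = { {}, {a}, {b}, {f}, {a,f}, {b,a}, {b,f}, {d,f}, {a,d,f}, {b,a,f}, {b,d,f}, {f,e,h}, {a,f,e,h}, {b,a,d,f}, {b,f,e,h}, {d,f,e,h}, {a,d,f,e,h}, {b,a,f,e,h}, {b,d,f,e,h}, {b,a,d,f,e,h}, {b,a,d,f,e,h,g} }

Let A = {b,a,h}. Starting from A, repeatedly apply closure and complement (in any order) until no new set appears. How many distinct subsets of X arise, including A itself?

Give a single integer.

8

X∖A={d,f,e,g}, int(X∖A)={d,f}, hence cl(A)={b,a,e,h,g}
Orbit (k=closure, c=complement):
  1. A     = {b,a,h}
  2. kA    = {b,a,e,h,g}
  3. cA    = {d,f,e,g}
  4. ckA   = {d,f}
  5. kcA   = {d,f,e,h,g}
  6. ckcA  = {b,a}
  7. kckcA = {b,a,g}
  8. ckckcA = {d,f,e,h}
(closed under both — stop)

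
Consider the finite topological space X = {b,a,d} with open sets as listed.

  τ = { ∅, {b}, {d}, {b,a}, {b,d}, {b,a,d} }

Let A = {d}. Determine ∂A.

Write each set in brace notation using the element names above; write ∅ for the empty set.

∅

U open, U⊆A: ∅, {d}. int(A) = ⋃ = {d}
X∖A={b,a}, int(X∖A)={b,a}, hence cl(A)={d}
∂A: remove int from cl → ∅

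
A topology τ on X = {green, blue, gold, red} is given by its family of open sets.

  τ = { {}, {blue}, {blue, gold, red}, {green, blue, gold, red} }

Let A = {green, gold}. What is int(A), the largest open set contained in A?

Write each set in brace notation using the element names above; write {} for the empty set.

{}

opens ⊆ A: {}; union → int = {}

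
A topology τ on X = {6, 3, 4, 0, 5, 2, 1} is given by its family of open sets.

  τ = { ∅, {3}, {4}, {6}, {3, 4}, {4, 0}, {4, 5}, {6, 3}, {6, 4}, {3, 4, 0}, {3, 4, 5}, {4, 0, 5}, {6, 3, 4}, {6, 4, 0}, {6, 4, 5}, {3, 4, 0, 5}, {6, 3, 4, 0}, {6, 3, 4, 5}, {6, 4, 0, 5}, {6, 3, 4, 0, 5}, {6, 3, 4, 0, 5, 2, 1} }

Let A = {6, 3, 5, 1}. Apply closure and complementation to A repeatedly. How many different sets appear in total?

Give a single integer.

complement {4, 0, 2}; its interior {4, 0}; cl(A) = X∖{4, 0} = {6, 3, 5, 2, 1}
With k = closure, c = complement:
  1. A     = {6, 3, 5, 1}
  2. kA    = {6, 3, 5, 2, 1}
  3. cA    = {4, 0, 2}
  4. ckA   = {4, 0}
  5. kcA   = {4, 0, 5, 2, 1}
  6. ckcA  = {6, 3}
  7. kckcA = {6, 3, 2, 1}
  8. ckckcA = {4, 0, 5}
k, c of each give nothing new

8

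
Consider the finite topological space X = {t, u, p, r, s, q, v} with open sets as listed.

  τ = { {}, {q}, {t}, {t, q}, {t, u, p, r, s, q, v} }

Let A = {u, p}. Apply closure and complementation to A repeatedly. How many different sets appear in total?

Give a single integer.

X∖A={t, r, s, q, v}, int(X∖A)={t, q}, hence cl(A)={u, p, r, s, v}
Orbit (k=closure, c=complement):
  1. A     = {u, p}
  2. kA    = {u, p, r, s, v}
  3. cA    = {t, r, s, q, v}
  4. ckA   = {t, q}
  5. kcA   = {t, u, p, r, s, q, v}
  6. ckcA  = {}
(closed under both — stop)

6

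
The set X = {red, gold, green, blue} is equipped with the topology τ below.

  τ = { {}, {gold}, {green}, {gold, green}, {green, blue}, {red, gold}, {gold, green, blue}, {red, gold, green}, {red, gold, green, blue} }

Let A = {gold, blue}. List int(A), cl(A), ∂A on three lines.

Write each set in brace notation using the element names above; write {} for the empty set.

int(A) = {gold}
cl(A)  = {red, gold, blue}
∂A     = {red, blue}

interior: largest open inside A is {gold} (from {}, {gold})
cl via duality: int({red, green}) = {green}, so X∖{green} = {red, gold, blue}
cl∖int = {red, blue}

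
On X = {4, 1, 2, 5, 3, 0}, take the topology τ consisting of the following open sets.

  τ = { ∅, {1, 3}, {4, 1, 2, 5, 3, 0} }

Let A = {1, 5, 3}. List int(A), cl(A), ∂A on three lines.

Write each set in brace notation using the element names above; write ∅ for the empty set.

open subsets of A: ∅, {1, 3}; so int(A) = {1, 3}
closure: X∖int(X∖A) = X∖∅ = {4, 1, 2, 5, 3, 0}
∂A = {4, 1, 2, 5, 3, 0} minus {1, 3} = {4, 2, 5, 0}

int(A) = {1, 3}
cl(A)  = {4, 1, 2, 5, 3, 0}
∂A     = {4, 2, 5, 0}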